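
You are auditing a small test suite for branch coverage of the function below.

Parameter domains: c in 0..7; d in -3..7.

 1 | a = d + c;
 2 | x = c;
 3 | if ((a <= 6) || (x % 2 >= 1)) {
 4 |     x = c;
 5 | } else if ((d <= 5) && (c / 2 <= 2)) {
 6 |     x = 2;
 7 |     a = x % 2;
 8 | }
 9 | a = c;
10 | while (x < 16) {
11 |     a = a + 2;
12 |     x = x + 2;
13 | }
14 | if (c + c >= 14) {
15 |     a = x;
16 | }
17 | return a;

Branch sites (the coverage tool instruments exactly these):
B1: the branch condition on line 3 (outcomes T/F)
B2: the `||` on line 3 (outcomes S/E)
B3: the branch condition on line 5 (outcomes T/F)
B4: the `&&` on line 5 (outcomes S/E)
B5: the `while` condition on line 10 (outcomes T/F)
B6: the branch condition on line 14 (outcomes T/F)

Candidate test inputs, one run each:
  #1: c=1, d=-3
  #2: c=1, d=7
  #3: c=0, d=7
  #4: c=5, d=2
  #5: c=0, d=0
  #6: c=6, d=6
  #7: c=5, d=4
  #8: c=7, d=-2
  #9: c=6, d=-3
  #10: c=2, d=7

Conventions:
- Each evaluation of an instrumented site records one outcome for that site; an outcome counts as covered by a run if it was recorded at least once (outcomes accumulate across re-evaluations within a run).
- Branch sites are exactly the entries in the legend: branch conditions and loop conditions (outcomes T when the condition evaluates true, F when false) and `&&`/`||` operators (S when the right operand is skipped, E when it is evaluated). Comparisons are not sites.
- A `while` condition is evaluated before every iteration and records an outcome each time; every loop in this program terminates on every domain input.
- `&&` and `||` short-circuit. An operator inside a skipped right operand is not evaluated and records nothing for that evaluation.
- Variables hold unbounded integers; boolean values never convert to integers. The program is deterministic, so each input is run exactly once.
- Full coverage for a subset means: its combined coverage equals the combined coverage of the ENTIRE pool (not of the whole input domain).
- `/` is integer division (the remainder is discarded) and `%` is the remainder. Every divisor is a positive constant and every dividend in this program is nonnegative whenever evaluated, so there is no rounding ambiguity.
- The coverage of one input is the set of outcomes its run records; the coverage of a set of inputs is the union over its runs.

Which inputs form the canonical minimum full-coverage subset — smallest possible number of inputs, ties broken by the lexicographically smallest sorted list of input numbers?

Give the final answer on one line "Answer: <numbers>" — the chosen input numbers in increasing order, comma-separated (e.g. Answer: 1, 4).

test 1 (c=1, d=-3) fires B2->S, B1->T, B5->T, B5->T, B5->T, B5->T, B5->T, B5->T, B5->T, B5->T, B5->F, B6->F; hits B1=T, B2=S, B5=T, B5=F, B6=F
test 2 (c=1, d=7) fires B2->E, B1->T, B5->T, B5->T, B5->T, B5->T, B5->T, B5->T, B5->T, B5->T, B5->F, B6->F; hits B1=T, B2=E, B5=T, B5=F, B6=F
test 3 (c=0, d=7) fires B2->E, B1->F, B4->S, B3->F, B5->T, B5->T, B5->T, B5->T, B5->T, B5->T, B5->T, B5->T, B5->F, B6->F; hits B1=F, B2=E, B3=F, B4=S, B5=T, B5=F, B6=F
test 4 (c=5, d=2) fires B2->E, B1->T, B5->T, B5->T, B5->T, B5->T, B5->T, B5->T, B5->F, B6->F; hits B1=T, B2=E, B5=T, B5=F, B6=F
test 5 (c=0, d=0) fires B2->S, B1->T, B5->T, B5->T, B5->T, B5->T, B5->T, B5->T, B5->T, B5->T, B5->F, B6->F; hits B1=T, B2=S, B5=T, B5=F, B6=F
test 6 (c=6, d=6) fires B2->E, B1->F, B4->S, B3->F, B5->T, B5->T, B5->T, B5->T, B5->T, B5->F, B6->F; hits B1=F, B2=E, B3=F, B4=S, B5=T, B5=F, B6=F
test 7 (c=5, d=4) fires B2->E, B1->T, B5->T, B5->T, B5->T, B5->T, B5->T, B5->T, B5->F, B6->F; hits B1=T, B2=E, B5=T, B5=F, B6=F
test 8 (c=7, d=-2) fires B2->S, B1->T, B5->T, B5->T, B5->T, B5->T, B5->T, B5->F, B6->T; hits B1=T, B2=S, B5=T, B5=F, B6=T
test 9 (c=6, d=-3) fires B2->S, B1->T, B5->T, B5->T, B5->T, B5->T, B5->T, B5->F, B6->F; hits B1=T, B2=S, B5=T, B5=F, B6=F
test 10 (c=2, d=7) fires B2->E, B1->F, B4->S, B3->F, B5->T, B5->T, B5->T, B5->T, B5->T, B5->T, B5->T, B5->F, B6->F; hits B1=F, B2=E, B3=F, B4=S, B5=T, B5=F, B6=F
pool-wide coverage (10 outcomes): B1=T, B1=F, B2=S, B2=E, B3=F, B4=S, B5=T, B5=F, B6=T, B6=F
every size-1 subset falls short of the 10 outcomes (best: 7/10)
at size 2, {3, 8} reaches all 10 outcomes; every lexicographically earlier size-2 subset fails

Answer: 3, 8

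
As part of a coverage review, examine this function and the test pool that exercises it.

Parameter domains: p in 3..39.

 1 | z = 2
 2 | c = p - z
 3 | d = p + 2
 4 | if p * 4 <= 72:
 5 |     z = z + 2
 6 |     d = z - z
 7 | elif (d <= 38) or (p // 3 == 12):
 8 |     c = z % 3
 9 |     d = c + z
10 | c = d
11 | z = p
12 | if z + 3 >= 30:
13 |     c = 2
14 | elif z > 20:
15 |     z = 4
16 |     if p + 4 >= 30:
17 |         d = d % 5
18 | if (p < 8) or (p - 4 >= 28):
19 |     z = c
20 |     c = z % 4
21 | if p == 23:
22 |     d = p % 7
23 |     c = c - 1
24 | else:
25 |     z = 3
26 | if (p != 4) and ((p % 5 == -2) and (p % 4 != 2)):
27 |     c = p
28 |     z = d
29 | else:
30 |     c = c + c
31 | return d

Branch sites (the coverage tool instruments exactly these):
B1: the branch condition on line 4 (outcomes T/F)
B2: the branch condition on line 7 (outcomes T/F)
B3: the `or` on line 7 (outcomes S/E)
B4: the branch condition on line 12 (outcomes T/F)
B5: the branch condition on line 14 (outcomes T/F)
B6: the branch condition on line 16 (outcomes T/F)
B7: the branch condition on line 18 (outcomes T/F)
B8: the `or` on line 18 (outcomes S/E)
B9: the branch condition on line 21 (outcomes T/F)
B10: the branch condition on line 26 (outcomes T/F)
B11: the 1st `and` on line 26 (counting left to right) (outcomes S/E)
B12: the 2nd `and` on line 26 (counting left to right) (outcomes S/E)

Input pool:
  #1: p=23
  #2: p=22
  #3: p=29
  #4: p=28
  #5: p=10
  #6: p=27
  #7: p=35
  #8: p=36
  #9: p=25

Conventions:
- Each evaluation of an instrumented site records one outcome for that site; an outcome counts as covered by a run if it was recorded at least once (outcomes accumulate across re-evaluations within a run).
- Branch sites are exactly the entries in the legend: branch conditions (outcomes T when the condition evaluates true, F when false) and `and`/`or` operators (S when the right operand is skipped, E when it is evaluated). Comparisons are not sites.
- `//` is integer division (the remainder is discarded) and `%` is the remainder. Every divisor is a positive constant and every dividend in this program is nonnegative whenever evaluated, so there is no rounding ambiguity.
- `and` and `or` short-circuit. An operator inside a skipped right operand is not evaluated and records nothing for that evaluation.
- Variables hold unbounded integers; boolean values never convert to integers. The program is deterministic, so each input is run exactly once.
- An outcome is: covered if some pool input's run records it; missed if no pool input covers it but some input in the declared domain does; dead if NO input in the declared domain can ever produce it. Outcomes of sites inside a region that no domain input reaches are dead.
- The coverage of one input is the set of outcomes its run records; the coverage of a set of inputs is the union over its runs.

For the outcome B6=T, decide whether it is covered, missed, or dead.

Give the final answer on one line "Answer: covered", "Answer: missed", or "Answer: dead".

no pool input records B6=T
but domain input (p=26) does record it -> reachable, so missed

Answer: missed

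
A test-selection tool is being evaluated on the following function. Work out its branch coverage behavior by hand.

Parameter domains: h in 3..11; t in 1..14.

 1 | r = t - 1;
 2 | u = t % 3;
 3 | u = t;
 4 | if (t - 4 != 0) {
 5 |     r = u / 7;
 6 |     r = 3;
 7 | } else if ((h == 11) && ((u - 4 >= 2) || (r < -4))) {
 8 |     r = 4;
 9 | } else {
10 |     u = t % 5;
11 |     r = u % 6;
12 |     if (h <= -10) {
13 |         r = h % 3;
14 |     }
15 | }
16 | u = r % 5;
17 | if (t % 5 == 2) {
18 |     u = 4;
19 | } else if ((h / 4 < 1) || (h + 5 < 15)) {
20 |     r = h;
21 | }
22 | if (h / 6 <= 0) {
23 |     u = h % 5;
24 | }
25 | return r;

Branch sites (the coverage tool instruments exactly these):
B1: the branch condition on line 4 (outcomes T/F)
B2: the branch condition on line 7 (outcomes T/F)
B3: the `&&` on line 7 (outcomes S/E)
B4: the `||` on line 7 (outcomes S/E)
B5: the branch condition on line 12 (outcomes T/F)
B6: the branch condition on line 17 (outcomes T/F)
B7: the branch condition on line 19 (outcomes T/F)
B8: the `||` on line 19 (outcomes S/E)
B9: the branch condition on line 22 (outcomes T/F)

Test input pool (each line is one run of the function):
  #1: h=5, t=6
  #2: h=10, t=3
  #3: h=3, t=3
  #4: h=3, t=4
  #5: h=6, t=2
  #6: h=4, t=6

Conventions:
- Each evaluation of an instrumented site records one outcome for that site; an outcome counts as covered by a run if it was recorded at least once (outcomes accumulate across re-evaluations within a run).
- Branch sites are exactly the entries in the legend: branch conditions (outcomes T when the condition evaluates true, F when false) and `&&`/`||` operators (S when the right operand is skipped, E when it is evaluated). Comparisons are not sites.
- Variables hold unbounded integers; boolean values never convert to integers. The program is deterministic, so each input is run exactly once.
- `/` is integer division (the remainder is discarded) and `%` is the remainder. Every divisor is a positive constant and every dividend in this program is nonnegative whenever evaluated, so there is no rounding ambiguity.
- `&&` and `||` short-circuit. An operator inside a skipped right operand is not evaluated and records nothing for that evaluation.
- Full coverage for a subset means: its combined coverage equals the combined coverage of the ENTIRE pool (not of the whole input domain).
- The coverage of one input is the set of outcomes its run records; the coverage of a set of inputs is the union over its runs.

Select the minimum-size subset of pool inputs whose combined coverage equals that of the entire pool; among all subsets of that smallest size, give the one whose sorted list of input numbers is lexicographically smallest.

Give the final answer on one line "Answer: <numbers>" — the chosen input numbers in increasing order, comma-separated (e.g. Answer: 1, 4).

#1 (h=5, t=6) -> B1->T, B6->F, B8->E, B7->T, B9->T; covered: B1=T, B6=F, B7=T, B8=E, B9=T
#2 (h=10, t=3) -> B1->T, B6->F, B8->E, B7->F, B9->F; covered: B1=T, B6=F, B7=F, B8=E, B9=F
#3 (h=3, t=3) -> B1->T, B6->F, B8->S, B7->T, B9->T; covered: B1=T, B6=F, B7=T, B8=S, B9=T
#4 (h=3, t=4) -> B1->F, B3->S, B2->F, B5->F, B6->F, B8->S, B7->T, B9->T; covered: B1=F, B2=F, B3=S, B5=F, B6=F, B7=T, B8=S, B9=T
#5 (h=6, t=2) -> B1->T, B6->T, B9->F; covered: B1=T, B6=T, B9=F
#6 (h=4, t=6) -> B1->T, B6->F, B8->E, B7->T, B9->T; covered: B1=T, B6=F, B7=T, B8=E, B9=T
the full pool covers 13 outcomes: B1=T, B1=F, B2=F, B3=S, B5=F, B6=T, B6=F, B7=T, B7=F, B8=S, B8=E, B9=T, B9=F
checked all size-1 subsets: none covers 13 outcomes (max 8/13)
checked all size-2 subsets: none covers 13 outcomes (max 12/13)
the canonical winner is {2, 4, 5}: size 3, full 13-outcome coverage, earliest index list among size-3 covers

Answer: 2, 4, 5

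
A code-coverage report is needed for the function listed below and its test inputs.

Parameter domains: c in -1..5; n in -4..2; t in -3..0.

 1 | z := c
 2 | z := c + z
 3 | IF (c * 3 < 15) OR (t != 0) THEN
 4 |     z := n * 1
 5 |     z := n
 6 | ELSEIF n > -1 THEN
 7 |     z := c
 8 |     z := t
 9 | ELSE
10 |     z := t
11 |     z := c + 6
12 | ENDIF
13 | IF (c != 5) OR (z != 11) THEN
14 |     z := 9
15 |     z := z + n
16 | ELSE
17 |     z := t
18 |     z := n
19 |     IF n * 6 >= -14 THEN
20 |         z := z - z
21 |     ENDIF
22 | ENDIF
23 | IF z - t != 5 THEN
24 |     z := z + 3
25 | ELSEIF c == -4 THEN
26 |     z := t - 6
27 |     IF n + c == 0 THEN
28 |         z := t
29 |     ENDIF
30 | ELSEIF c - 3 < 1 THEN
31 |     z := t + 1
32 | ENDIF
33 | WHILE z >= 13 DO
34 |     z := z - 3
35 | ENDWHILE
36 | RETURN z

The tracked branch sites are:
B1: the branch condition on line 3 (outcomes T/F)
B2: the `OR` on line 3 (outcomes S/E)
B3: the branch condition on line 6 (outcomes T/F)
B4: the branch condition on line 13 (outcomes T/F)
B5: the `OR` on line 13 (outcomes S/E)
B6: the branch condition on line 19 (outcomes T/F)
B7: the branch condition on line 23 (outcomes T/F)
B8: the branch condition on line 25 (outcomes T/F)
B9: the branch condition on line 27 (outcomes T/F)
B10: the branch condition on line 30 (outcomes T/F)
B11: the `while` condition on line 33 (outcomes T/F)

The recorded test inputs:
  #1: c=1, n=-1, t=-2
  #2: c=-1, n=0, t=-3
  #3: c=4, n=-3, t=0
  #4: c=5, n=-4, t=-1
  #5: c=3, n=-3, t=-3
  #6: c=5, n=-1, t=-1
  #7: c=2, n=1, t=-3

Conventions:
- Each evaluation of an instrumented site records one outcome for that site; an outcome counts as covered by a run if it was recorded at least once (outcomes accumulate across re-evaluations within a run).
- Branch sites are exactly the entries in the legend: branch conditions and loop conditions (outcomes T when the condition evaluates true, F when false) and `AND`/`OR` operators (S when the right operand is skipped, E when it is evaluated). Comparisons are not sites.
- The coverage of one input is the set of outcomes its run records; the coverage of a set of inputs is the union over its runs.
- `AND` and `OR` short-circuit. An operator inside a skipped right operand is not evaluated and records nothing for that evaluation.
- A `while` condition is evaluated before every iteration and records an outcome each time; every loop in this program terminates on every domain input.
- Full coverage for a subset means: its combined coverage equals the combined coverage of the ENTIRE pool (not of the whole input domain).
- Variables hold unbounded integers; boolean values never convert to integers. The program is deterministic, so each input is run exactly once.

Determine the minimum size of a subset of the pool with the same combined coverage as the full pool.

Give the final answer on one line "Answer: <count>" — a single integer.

input #1, c=1, n=-1, t=-2: events B2->S, B1->T, B5->S, B4->T, B7->T, B11->F; outcomes B1=T, B2=S, B4=T, B5=S, B7=T, B11=F
input #2, c=-1, n=0, t=-3: events B2->S, B1->T, B5->S, B4->T, B7->T, B11->F; outcomes B1=T, B2=S, B4=T, B5=S, B7=T, B11=F
input #3, c=4, n=-3, t=0: events B2->S, B1->T, B5->S, B4->T, B7->T, B11->F; outcomes B1=T, B2=S, B4=T, B5=S, B7=T, B11=F
input #4, c=5, n=-4, t=-1: events B2->E, B1->T, B5->E, B4->T, B7->T, B11->F; outcomes B1=T, B2=E, B4=T, B5=E, B7=T, B11=F
input #5, c=3, n=-3, t=-3: events B2->S, B1->T, B5->S, B4->T, B7->T, B11->F; outcomes B1=T, B2=S, B4=T, B5=S, B7=T, B11=F
input #6, c=5, n=-1, t=-1: events B2->E, B1->T, B5->E, B4->T, B7->T, B11->F; outcomes B1=T, B2=E, B4=T, B5=E, B7=T, B11=F
input #7, c=2, n=1, t=-3: events B2->S, B1->T, B5->S, B4->T, B7->T, B11->T, B11->F; outcomes B1=T, B2=S, B4=T, B5=S, B7=T, B11=T, B11=F
union over all inputs: B1=T, B2=S, B2=E, B4=T, B5=S, B5=E, B7=T, B11=T, B11=F (9 outcomes)
no size-1 subset reaches all 9 outcomes (best union: 7/9)
inputs {4, 7} (size 2) cover everything; no size-2 subset with a lexicographically smaller index list covers all 9

Answer: 2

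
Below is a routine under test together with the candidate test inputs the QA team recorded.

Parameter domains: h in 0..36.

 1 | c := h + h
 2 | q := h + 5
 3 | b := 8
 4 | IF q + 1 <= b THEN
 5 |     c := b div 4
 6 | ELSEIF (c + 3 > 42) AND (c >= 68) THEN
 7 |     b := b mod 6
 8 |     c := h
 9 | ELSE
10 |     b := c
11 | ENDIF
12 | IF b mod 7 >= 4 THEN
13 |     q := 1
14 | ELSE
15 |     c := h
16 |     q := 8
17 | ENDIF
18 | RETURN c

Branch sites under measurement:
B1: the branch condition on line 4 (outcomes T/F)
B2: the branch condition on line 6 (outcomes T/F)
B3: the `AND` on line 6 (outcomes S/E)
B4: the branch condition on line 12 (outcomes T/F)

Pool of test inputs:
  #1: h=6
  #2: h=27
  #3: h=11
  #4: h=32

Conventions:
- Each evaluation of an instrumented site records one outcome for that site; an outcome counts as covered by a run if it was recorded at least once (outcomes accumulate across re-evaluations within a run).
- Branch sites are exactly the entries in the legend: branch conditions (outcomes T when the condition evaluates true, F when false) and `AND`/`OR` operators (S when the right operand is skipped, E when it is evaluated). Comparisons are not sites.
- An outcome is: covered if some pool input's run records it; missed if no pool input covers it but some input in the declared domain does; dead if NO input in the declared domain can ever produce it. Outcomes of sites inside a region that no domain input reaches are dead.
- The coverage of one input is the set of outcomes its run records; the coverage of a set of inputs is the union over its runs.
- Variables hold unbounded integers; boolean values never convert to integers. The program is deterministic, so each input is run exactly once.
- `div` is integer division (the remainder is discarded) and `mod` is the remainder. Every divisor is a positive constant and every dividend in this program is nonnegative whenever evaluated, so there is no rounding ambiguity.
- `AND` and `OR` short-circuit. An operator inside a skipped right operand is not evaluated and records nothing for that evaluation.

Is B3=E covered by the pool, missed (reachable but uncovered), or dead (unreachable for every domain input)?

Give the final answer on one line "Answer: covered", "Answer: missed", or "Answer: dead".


B3=E is recorded by pool input(s) 2, 4 -> covered
Answer: covered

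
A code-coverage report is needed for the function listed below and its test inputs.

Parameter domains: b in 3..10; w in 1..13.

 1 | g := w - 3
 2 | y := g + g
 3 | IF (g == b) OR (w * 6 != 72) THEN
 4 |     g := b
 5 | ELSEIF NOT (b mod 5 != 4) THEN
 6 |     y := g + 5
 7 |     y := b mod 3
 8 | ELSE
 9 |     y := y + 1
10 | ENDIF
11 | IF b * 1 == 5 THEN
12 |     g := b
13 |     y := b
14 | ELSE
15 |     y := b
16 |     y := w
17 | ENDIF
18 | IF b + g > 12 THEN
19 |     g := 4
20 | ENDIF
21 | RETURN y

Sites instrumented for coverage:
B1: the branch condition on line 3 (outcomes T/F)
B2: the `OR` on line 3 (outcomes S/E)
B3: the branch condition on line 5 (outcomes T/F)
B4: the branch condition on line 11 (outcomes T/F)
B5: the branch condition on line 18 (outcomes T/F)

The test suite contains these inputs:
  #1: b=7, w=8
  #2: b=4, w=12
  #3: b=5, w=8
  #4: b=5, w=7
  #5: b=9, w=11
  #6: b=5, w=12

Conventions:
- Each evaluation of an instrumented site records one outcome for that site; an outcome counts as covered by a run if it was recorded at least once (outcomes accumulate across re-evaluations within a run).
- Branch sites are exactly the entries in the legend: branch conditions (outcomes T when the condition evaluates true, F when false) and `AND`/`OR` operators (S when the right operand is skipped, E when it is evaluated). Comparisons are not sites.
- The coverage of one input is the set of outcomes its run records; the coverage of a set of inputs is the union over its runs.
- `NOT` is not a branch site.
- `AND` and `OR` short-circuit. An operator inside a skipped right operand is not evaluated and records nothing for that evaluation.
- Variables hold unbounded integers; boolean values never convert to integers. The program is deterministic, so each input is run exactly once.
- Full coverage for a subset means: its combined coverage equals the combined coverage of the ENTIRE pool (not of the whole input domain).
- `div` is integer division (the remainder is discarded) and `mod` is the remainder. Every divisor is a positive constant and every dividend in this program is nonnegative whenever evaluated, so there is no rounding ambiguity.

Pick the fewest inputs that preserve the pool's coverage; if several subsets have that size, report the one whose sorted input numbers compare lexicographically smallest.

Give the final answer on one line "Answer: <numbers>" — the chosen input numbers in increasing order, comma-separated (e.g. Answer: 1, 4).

input #1 (b=7, w=8): events B2->E, B1->T, B4->F, B5->T; covers B1=T, B2=E, B4=F, B5=T
input #2 (b=4, w=12): events B2->E, B1->F, B3->T, B4->F, B5->T; covers B1=F, B2=E, B3=T, B4=F, B5=T
input #3 (b=5, w=8): events B2->S, B1->T, B4->T, B5->F; covers B1=T, B2=S, B4=T, B5=F
input #4 (b=5, w=7): events B2->E, B1->T, B4->T, B5->F; covers B1=T, B2=E, B4=T, B5=F
input #5 (b=9, w=11): events B2->E, B1->T, B4->F, B5->T; covers B1=T, B2=E, B4=F, B5=T
input #6 (b=5, w=12): events B2->E, B1->F, B3->F, B4->T, B5->F; covers B1=F, B2=E, B3=F, B4=T, B5=F
the full pool covers 10 outcomes: B1=T, B1=F, B2=S, B2=E, B3=T, B3=F, B4=T, B4=F, B5=T, B5=F
checked all size-1 subsets: none covers 10 outcomes (max 5/10)
checked all size-2 subsets: none covers 10 outcomes (max 9/10)
at size 3, {2, 3, 6} reaches all 10 outcomes; every lexicographically earlier size-3 subset fails

Answer: 2, 3, 6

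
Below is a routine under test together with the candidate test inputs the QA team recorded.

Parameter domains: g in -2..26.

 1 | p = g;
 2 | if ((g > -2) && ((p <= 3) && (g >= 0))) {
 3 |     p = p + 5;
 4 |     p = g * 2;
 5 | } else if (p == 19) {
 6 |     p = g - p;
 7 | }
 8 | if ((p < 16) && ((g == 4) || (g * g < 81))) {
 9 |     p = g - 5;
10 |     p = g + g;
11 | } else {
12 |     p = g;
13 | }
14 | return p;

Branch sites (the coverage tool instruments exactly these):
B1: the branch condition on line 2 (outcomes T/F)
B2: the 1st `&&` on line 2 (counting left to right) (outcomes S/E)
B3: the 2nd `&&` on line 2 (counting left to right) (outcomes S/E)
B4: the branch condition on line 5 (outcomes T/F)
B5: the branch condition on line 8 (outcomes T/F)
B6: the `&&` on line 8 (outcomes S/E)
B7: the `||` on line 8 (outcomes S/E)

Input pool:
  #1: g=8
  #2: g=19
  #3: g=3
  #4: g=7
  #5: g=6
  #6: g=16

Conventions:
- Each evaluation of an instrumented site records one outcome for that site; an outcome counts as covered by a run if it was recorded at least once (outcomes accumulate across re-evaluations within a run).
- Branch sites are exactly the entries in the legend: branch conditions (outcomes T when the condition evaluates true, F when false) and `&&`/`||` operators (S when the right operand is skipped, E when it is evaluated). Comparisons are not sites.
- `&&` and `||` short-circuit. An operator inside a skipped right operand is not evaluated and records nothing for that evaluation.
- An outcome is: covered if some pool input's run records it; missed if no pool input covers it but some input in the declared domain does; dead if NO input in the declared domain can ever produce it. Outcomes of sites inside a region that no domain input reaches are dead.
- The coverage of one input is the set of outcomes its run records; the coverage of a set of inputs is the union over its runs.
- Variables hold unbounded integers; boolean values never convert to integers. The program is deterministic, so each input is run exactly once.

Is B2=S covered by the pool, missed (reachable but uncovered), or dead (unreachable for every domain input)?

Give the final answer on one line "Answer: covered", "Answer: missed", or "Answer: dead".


no pool input records B2=S
but domain input (g=-2) does record it -> reachable, so missed
Answer: missed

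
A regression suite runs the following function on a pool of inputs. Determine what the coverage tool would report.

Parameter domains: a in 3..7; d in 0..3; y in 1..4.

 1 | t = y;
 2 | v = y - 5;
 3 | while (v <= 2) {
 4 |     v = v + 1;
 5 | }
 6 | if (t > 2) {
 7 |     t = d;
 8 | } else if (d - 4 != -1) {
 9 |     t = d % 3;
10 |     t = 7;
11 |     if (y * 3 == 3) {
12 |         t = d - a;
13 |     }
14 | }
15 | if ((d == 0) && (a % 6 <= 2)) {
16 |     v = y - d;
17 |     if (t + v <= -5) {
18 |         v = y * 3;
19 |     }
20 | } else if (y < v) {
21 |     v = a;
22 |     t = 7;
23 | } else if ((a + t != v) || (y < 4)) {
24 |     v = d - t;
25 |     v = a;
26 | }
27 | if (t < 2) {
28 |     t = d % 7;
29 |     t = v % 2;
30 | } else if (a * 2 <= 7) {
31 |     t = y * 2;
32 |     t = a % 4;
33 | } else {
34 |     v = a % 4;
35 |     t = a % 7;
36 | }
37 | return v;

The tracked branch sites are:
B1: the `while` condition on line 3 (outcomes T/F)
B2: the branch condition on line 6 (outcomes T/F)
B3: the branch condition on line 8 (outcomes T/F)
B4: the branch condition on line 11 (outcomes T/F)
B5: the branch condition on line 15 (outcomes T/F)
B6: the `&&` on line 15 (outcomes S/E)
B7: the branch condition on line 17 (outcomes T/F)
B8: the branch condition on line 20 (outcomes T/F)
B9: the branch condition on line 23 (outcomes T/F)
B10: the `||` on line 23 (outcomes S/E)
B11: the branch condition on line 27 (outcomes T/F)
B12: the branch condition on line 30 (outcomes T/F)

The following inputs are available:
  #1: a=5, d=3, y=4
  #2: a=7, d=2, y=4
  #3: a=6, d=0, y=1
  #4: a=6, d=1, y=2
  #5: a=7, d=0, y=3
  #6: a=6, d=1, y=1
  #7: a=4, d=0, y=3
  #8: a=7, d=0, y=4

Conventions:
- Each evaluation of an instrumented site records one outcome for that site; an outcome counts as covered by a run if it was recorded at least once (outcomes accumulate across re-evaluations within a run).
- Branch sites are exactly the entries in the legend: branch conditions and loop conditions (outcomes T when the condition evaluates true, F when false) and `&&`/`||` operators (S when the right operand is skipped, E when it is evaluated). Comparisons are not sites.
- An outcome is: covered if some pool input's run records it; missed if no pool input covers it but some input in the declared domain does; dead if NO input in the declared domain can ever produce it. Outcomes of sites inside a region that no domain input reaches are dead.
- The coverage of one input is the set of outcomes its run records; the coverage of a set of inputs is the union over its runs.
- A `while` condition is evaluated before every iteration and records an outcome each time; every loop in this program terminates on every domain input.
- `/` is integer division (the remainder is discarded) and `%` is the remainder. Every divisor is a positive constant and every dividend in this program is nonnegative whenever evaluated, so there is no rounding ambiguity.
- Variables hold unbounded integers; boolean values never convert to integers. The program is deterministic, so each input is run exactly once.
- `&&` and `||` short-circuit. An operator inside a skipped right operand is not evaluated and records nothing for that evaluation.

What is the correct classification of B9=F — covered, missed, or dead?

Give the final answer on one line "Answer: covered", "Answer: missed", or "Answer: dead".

no pool input records B9=F
but domain input (a=3, d=0, y=4) does record it -> reachable, so missed

Answer: missed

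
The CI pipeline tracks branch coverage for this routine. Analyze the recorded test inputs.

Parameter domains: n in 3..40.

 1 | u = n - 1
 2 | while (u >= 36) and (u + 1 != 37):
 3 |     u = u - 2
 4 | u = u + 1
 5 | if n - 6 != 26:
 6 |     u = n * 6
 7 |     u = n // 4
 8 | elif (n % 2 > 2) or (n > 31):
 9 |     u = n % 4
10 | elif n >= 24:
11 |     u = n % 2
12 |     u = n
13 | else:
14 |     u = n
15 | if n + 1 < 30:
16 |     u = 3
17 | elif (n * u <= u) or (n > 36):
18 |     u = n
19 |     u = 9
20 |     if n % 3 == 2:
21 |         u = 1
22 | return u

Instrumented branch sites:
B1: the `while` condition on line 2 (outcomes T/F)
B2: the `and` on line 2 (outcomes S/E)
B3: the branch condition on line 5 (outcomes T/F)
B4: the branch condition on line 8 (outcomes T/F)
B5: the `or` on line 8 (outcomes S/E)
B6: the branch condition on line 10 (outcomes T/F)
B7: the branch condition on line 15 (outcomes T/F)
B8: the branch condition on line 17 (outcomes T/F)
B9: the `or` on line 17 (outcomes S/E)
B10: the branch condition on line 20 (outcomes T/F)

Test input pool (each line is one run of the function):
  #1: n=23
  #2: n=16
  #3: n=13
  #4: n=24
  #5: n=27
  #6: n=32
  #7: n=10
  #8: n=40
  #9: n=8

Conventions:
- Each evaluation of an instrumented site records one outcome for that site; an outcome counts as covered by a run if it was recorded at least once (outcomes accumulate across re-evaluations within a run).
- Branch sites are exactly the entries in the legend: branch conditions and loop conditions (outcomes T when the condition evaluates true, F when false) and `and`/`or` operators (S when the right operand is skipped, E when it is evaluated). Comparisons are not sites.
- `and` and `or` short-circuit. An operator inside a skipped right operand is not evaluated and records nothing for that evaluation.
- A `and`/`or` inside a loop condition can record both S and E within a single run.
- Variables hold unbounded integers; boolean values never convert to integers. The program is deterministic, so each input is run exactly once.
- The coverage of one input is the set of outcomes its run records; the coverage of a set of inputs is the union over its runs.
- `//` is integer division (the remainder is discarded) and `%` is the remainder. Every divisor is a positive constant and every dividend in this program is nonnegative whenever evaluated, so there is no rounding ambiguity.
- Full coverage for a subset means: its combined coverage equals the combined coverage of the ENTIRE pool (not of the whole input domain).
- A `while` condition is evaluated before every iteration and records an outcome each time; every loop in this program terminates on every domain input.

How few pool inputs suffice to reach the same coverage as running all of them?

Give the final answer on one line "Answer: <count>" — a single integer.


run #1 (n=23) runs B2->S, B1->F, B3->T, B7->T; records B1=F, B2=S, B3=T, B7=T
run #2 (n=16) runs B2->S, B1->F, B3->T, B7->T; records B1=F, B2=S, B3=T, B7=T
run #3 (n=13) runs B2->S, B1->F, B3->T, B7->T; records B1=F, B2=S, B3=T, B7=T
run #4 (n=24) runs B2->S, B1->F, B3->T, B7->T; records B1=F, B2=S, B3=T, B7=T
run #5 (n=27) runs B2->S, B1->F, B3->T, B7->T; records B1=F, B2=S, B3=T, B7=T
run #6 (n=32) runs B2->S, B1->F, B3->F, B5->E, B4->T, B7->F, B9->S, B8->T, B10->T; records B1=F, B2=S, B3=F, B4=T, B5=E, B7=F, B8=T, B9=S, B10=T
run #7 (n=10) runs B2->S, B1->F, B3->T, B7->T; records B1=F, B2=S, B3=T, B7=T
run #8 (n=40) runs B2->E, B1->T, B2->E, B1->T, B2->S, B1->F, B3->T, B7->F, B9->E, B8->T, B10->F; records B1=T, B1=F, B2=S, B2=E, B3=T, B7=F, B8=T, B9=E, B10=F
run #9 (n=8) runs B2->S, B1->F, B3->T, B7->T; records B1=F, B2=S, B3=T, B7=T
the full pool covers 15 outcomes: B1=T, B1=F, B2=S, B2=E, B3=T, B3=F, B4=T, B5=E, B7=T, B7=F, B8=T, B9=S, B9=E, B10=T, B10=F
no size-1 subset reaches all 15 outcomes (best union: 9/15)
no size-2 subset reaches all 15 outcomes (best union: 14/15)
inputs {1, 6, 8} (size 3) cover everything; no size-3 subset with a lexicographically smaller index list covers all 15
Answer: 3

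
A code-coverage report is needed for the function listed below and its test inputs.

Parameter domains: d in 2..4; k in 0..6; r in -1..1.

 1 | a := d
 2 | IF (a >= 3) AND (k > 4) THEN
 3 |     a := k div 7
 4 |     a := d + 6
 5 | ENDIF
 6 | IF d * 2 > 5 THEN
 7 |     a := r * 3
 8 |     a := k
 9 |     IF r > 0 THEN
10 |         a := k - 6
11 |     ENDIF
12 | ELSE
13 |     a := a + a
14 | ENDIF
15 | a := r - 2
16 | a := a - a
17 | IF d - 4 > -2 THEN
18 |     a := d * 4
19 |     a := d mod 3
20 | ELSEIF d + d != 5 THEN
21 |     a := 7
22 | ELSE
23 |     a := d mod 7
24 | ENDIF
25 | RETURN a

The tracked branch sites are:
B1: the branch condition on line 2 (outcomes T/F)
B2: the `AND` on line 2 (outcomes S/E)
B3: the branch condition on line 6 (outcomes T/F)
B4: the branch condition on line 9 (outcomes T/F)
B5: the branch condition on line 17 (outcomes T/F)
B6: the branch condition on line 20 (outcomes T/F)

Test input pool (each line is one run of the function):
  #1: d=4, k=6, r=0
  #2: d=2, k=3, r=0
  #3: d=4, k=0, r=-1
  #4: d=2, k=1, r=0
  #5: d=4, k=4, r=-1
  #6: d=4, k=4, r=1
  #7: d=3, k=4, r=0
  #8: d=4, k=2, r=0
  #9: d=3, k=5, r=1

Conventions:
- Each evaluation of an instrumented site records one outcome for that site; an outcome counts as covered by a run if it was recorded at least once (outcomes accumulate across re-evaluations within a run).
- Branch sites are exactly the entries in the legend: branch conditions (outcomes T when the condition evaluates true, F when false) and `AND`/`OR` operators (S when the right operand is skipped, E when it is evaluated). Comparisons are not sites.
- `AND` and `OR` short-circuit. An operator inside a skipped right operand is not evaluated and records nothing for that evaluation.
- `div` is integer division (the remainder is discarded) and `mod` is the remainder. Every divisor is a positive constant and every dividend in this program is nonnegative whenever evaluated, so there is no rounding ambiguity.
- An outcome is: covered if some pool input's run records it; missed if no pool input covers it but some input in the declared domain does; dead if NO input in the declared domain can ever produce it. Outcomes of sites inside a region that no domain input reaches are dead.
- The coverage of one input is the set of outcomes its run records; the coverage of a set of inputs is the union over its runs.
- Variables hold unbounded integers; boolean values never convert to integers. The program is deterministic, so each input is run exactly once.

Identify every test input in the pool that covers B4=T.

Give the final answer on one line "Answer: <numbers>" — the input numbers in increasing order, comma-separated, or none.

input #1 (d=4, k=6, r=0): never hits B4=T
input #2 (d=2, k=3, r=0): never hits B4=T
input #3 (d=4, k=0, r=-1): never hits B4=T
input #4 (d=2, k=1, r=0): never hits B4=T
input #5 (d=4, k=4, r=-1): never hits B4=T
input #6 (d=4, k=4, r=1): hits B4=T
input #7 (d=3, k=4, r=0): never hits B4=T
input #8 (d=4, k=2, r=0): never hits B4=T
input #9 (d=3, k=5, r=1): hits B4=T

Answer: 6, 9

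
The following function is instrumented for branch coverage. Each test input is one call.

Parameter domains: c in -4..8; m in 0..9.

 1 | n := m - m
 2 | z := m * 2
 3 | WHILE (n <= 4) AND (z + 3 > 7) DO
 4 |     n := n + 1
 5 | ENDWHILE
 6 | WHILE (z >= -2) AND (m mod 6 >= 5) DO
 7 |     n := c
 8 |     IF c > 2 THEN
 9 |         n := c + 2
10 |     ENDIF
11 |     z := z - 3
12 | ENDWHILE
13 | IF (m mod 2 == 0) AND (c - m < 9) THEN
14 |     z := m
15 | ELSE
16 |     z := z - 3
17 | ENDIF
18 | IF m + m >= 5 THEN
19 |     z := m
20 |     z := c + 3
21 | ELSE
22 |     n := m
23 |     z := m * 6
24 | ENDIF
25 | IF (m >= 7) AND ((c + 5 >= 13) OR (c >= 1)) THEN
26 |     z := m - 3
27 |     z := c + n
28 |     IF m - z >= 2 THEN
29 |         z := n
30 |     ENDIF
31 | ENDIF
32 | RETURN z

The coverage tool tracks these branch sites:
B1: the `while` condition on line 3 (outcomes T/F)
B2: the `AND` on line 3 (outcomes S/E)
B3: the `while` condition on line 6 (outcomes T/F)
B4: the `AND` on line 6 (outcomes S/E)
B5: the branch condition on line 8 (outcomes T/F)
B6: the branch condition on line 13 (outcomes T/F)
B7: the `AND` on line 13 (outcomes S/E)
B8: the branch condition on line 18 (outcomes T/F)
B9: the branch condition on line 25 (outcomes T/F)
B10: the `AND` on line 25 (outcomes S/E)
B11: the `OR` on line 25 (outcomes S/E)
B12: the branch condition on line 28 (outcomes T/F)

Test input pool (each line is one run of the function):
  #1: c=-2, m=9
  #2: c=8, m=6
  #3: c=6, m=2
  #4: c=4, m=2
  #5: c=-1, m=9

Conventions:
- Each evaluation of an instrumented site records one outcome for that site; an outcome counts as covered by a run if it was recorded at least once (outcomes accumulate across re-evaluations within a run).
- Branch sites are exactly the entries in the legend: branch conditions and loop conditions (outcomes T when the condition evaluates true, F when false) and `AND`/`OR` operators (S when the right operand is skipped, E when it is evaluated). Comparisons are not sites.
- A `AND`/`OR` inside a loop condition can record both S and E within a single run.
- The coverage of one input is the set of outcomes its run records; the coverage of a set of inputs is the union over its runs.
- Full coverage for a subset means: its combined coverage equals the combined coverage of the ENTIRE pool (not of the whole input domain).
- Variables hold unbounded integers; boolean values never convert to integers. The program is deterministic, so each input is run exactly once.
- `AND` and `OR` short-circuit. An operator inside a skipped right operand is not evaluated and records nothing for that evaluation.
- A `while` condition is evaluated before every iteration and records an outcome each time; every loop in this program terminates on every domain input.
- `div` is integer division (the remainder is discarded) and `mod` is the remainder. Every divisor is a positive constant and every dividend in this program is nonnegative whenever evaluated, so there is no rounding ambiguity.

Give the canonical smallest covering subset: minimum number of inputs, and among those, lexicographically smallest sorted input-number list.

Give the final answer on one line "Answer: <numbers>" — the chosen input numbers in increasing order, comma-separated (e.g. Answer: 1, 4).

input #1, c=-2, m=9: events B2->E, B1->T, B2->E, B1->T, B2->E, B1->T, B2->E, B1->T, B2->E, B1->T, B2->S, B1->F, B4->E, B3->F, ...; outcomes B1=T, B1=F, B2=S, B2=E, B3=F, B4=E, B6=F, B7=S, B8=T, B9=F, B10=E, B11=E
input #2, c=8, m=6: events B2->E, B1->T, B2->E, B1->T, B2->E, B1->T, B2->E, B1->T, B2->E, B1->T, B2->S, B1->F, B4->E, B3->F, ...; outcomes B1=T, B1=F, B2=S, B2=E, B3=F, B4=E, B6=T, B7=E, B8=T, B9=F, B10=S
input #3, c=6, m=2: events B2->E, B1->F, B4->E, B3->F, B7->E, B6->T, B8->F, B10->S, B9->F; outcomes B1=F, B2=E, B3=F, B4=E, B6=T, B7=E, B8=F, B9=F, B10=S
input #4, c=4, m=2: events B2->E, B1->F, B4->E, B3->F, B7->E, B6->T, B8->F, B10->S, B9->F; outcomes B1=F, B2=E, B3=F, B4=E, B6=T, B7=E, B8=F, B9=F, B10=S
input #5, c=-1, m=9: events B2->E, B1->T, B2->E, B1->T, B2->E, B1->T, B2->E, B1->T, B2->E, B1->T, B2->S, B1->F, B4->E, B3->F, ...; outcomes B1=T, B1=F, B2=S, B2=E, B3=F, B4=E, B6=F, B7=S, B8=T, B9=F, B10=E, B11=E
the full pool covers 16 outcomes: B1=T, B1=F, B2=S, B2=E, B3=F, B4=E, B6=T, B6=F, B7=S, B7=E, B8=T, B8=F, B9=F, B10=S, B10=E, B11=E
checked all size-1 subsets: none covers 16 outcomes (max 12/16)
inputs {1, 3} (size 2) cover everything; no size-2 subset with a lexicographically smaller index list covers all 16

Answer: 1, 3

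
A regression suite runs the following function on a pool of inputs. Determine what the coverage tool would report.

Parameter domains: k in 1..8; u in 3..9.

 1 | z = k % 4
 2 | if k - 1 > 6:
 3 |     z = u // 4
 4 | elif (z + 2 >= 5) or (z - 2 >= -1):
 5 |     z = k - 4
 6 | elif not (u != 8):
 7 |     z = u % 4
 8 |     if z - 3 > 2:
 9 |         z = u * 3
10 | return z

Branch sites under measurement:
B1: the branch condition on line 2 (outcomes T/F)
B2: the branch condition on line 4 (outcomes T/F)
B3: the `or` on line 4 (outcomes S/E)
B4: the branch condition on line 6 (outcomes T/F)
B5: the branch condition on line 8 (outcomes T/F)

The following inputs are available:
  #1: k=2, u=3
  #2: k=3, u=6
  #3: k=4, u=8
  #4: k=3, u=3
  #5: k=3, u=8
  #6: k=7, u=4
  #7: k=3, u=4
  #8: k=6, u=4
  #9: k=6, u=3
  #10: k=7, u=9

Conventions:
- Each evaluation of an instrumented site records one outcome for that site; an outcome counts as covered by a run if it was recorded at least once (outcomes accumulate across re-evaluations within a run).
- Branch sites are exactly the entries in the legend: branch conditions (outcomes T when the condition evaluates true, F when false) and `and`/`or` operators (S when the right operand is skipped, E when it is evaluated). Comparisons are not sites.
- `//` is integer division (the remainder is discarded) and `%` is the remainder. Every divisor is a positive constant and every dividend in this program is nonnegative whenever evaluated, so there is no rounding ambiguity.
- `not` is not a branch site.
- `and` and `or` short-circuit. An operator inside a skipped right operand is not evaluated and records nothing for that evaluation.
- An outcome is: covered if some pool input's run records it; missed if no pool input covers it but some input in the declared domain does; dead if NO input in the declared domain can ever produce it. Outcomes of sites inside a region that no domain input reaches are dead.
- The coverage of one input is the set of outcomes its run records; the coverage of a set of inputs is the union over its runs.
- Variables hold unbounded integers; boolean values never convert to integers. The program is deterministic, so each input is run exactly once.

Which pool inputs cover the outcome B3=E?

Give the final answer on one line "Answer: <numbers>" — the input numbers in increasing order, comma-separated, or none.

input #1 (k=2, u=3): produces B3=E
input #2 (k=3, u=6): does not produce B3=E
input #3 (k=4, u=8): produces B3=E
input #4 (k=3, u=3): does not produce B3=E
input #5 (k=3, u=8): does not produce B3=E
input #6 (k=7, u=4): does not produce B3=E
input #7 (k=3, u=4): does not produce B3=E
input #8 (k=6, u=4): produces B3=E
input #9 (k=6, u=3): produces B3=E
input #10 (k=7, u=9): does not produce B3=E

Answer: 1, 3, 8, 9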